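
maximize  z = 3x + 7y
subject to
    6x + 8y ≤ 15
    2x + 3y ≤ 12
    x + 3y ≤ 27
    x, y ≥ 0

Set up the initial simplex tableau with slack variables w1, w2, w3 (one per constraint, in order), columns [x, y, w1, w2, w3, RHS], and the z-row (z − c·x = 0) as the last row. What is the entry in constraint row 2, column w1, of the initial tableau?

Slack w1 belongs to constraint 1; its column is the unit vector e_1, so the entry in row 2 is 0.

0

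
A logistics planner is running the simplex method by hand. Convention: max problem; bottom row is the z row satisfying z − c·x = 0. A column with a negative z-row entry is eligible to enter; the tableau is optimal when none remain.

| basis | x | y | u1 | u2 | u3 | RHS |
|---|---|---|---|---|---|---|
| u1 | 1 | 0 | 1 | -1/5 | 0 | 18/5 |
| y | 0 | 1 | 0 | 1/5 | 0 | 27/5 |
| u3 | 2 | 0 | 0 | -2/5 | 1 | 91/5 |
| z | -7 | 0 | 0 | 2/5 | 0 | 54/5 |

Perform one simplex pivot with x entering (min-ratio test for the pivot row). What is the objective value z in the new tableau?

36

Ratio test on column x — row 1: (18/5)/1 = 18/5; row 2: entry 0 ≤ 0; row 3: (91/5)/2 = 91/10. Minimum is 18/5 at row 1 (u1 leaves); pivot element 1.
Pivot on row 1; the z-row RHS becomes 54/5 − (-7)·(18/5) = 36.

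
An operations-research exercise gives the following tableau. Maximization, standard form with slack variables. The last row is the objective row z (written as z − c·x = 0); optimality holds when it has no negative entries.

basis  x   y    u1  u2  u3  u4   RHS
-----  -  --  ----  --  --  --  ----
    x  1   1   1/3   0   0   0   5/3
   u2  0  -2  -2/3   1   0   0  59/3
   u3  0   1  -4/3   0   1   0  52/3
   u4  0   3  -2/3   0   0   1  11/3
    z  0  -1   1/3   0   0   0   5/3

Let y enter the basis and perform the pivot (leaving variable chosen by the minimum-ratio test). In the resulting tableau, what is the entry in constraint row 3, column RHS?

145/9

Ratio test on column y — row 1: (5/3)/1 = 5/3; row 2: entry -2 ≤ 0; row 3: (52/3)/1 = 52/3; row 4: (11/3)/3 = 11/9. Minimum is 11/9 at row 4 (u4 leaves); pivot element 3.
Divide row 4 by 3; eliminate column y from the other rows.
Row 3 update in column RHS: 52/3 − 1·(11/9) = 145/9.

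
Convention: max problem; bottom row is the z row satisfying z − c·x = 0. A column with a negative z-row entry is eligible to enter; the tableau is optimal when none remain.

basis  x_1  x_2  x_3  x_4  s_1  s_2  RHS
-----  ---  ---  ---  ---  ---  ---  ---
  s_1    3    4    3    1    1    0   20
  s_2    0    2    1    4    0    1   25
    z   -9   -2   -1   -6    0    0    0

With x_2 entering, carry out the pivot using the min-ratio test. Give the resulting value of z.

Ratio test on column x_2 — row 1: 20/4 = 5; row 2: 25/2 = 25/2. Minimum is 5 at row 1 (s_1 leaves); pivot element 4.
Pivot on row 1; the z-row RHS becomes 0 − (-2)·5 = 10.

10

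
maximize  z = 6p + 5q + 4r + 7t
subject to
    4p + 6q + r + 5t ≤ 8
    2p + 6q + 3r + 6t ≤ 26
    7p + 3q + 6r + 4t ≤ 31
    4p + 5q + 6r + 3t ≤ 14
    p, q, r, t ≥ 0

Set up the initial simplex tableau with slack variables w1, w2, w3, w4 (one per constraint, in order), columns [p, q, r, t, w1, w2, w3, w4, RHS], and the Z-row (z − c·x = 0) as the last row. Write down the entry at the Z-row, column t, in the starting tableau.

The Z-row carries the negated objective coefficients: the t entry is -7.

-7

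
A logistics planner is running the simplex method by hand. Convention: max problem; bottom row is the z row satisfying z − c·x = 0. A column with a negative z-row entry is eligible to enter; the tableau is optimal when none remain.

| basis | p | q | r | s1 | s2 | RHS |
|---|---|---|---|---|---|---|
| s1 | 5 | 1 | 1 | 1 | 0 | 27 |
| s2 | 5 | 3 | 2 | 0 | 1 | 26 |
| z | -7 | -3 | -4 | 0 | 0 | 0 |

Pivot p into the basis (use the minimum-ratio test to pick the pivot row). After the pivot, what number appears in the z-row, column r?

Ratio test on column p — row 1: 27/5 = 27/5; row 2: 26/5 = 26/5. Minimum is 26/5 at row 2 (s2 leaves); pivot element 5.
Divide row 2 by 5; eliminate column p from the other rows.
z-row update in column r: -4 − (-7)·(2/5) = -6/5.

-6/5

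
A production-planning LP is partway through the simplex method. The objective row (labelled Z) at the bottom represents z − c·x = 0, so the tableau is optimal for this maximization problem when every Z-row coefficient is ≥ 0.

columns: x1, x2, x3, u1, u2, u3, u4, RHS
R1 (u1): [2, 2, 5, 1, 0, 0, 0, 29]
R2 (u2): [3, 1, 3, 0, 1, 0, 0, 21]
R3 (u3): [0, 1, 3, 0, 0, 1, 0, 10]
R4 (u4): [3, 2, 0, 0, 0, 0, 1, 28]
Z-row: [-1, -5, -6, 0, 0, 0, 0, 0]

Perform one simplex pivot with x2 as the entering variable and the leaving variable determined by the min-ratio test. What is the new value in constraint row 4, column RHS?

Ratio test on column x2 — row 1: 29/2 = 29/2; row 2: 21/1 = 21; row 3: 10/1 = 10; row 4: 28/2 = 14. Minimum is 10 at row 3 (u3 leaves); pivot element 1.
Divide row 3 by 1; eliminate column x2 from the other rows.
Row 4 update in column RHS: 28 − 2·10 = 8.

8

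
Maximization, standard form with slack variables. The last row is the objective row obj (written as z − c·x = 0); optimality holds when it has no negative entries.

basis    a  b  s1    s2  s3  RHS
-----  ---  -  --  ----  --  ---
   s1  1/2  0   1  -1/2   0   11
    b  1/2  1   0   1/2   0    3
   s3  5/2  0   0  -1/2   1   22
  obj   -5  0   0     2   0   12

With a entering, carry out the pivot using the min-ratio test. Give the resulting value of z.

42

Ratio test on column a — row 1: 11/(1/2) = 22; row 2: 3/(1/2) = 6; row 3: 22/(5/2) = 44/5. Minimum is 6 at row 2 (b leaves); pivot element 1/2.
Pivot on row 2; the obj-row RHS becomes 12 − (-5)·6 = 42.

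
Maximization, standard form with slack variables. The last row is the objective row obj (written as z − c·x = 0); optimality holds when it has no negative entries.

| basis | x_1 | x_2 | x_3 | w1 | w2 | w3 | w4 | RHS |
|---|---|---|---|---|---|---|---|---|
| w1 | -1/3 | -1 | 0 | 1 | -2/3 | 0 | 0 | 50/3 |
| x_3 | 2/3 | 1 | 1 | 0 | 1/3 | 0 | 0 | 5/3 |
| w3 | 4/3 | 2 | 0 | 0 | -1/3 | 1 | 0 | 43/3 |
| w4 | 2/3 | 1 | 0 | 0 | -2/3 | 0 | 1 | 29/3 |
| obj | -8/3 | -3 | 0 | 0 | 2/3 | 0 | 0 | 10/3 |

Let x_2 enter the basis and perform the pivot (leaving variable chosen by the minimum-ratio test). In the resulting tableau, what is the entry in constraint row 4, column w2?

-1

Ratio test on column x_2 — row 1: entry -1 ≤ 0; row 2: (5/3)/1 = 5/3; row 3: (43/3)/2 = 43/6; row 4: (29/3)/1 = 29/3. Minimum is 5/3 at row 2 (x_3 leaves); pivot element 1.
Divide row 2 by 1; eliminate column x_2 from the other rows.
Row 4 update in column w2: -2/3 − 1·(1/3) = -1.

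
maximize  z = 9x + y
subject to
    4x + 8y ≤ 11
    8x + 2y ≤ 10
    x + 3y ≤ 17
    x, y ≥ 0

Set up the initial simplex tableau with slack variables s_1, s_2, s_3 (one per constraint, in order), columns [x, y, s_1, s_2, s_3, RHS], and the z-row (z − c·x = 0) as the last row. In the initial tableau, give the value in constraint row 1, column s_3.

0

Slack s_3 belongs to constraint 3; its column is the unit vector e_3, so the entry in row 1 is 0.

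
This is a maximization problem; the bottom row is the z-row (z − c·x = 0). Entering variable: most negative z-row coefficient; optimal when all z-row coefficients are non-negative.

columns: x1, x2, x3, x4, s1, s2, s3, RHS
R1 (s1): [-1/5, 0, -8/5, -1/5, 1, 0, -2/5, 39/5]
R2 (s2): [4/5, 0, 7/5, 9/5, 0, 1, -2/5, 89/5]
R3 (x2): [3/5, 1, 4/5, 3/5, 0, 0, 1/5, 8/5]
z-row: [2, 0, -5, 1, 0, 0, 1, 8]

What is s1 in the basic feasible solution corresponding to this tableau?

39/5

s1 is basic (row 1); its value is the RHS of that row, 39/5.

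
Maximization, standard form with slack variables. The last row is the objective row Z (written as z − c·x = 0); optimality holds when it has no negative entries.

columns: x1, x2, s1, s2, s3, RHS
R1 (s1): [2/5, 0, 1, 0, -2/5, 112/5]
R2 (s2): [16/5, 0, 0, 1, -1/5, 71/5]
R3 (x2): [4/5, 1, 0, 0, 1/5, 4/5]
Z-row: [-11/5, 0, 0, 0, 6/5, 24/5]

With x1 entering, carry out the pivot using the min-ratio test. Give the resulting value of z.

7

Ratio test on column x1 — row 1: (112/5)/(2/5) = 56; row 2: (71/5)/(16/5) = 71/16; row 3: (4/5)/(4/5) = 1. Minimum is 1 at row 3 (x2 leaves); pivot element 4/5.
Pivot on row 3; the Z-row RHS becomes 24/5 − (-11/5)·1 = 7.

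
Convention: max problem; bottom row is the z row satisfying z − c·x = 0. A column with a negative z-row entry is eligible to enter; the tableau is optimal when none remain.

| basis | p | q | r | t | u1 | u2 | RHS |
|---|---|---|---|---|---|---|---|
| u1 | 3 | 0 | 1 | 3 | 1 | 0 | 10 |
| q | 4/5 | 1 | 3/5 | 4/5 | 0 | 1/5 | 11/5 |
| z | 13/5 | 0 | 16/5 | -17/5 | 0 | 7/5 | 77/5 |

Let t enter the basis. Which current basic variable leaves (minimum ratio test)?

q

Column t entries and ratios — u1: 10/3 = 10/3; q: (11/5)/(4/5) = 11/4.
Smallest ratio is 11/4 in the row of q, so q leaves.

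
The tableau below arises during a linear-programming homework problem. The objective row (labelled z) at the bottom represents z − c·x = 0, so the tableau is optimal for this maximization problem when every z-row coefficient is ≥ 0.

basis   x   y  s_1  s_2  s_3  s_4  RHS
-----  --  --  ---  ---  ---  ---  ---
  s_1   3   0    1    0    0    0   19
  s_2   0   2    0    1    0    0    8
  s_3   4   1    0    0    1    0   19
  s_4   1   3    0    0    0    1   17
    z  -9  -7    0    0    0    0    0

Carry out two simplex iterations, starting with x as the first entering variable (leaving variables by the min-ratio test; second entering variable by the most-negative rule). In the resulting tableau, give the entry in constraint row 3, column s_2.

Ratio test on column x — row 1: 19/3 = 19/3; row 2: entry 0 ≤ 0; row 3: 19/4 = 19/4; row 4: 17/1 = 17. Minimum is 19/4 at row 3 (s_3 leaves); pivot element 4.
Divide row 3 by 4; eliminate column x from the other rows.
Second iteration: most negative z-row entry is -19/4 in column y, so y enters.
Ratio test on column y — row 1: entry -3/4 ≤ 0; row 2: 8/2 = 4; row 3: (19/4)/(1/4) = 19; row 4: (49/4)/(11/4) = 49/11. Minimum is 4 at row 2 (s_2 leaves); pivot element 2.
Divide row 2 by 2; eliminate column y from the other rows.
After both pivots, the entry at constraint row 3, column s_2 is -1/8.

-1/8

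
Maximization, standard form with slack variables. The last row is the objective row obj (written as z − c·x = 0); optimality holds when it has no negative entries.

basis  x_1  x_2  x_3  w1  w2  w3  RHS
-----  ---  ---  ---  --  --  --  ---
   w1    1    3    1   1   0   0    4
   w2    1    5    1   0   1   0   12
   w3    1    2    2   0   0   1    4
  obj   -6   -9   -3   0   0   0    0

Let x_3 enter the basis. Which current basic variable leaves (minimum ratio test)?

Column x_3 entries and ratios — w1: 4/1 = 4; w2: 12/1 = 12; w3: 4/2 = 2.
Smallest ratio is 2 in the row of w3, so w3 leaves.

w3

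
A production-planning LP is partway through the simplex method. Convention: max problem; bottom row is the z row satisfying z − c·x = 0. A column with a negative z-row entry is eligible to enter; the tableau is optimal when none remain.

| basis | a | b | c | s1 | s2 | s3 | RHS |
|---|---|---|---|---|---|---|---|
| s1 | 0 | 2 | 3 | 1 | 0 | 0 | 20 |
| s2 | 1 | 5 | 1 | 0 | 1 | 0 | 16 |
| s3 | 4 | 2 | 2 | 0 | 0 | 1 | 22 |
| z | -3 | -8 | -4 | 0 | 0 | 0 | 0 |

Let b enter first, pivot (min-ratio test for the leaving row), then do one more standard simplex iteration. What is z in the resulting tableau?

496/13

Ratio test on column b — row 1: 20/2 = 10; row 2: 16/5 = 16/5; row 3: 22/2 = 11. Minimum is 16/5 at row 2 (s2 leaves); pivot element 5.
Pivot on row 2; the z-row RHS becomes 0 − (-8)·(16/5) = 128/5.
Next entering variable (most negative z-row entry -12/5): c.
Ratio test on column c — row 1: (68/5)/(13/5) = 68/13; row 2: (16/5)/(1/5) = 16; row 3: (78/5)/(8/5) = 39/4. Minimum is 68/13 at row 1 (s1 leaves); pivot element 13/5.
After the second pivot the z-row RHS is 128/5 − (-12/5)·(68/13) = 496/13.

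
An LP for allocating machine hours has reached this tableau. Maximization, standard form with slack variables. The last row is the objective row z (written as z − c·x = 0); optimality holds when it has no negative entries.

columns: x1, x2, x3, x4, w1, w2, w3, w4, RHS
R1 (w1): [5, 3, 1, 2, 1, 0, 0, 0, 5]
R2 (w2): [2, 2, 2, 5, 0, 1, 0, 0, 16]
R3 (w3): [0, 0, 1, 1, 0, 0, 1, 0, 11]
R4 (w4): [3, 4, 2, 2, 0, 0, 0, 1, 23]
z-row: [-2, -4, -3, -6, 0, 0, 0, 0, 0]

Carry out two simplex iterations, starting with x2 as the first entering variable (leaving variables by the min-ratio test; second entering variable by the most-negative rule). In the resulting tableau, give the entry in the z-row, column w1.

Ratio test on column x2 — row 1: 5/3 = 5/3; row 2: 16/2 = 8; row 3: entry 0 ≤ 0; row 4: 23/4 = 23/4. Minimum is 5/3 at row 1 (w1 leaves); pivot element 3.
Divide row 1 by 3; eliminate column x2 from the other rows.
Second iteration: most negative z-row entry is -10/3 in column x4, so x4 enters.
Ratio test on column x4 — row 1: (5/3)/(2/3) = 5/2; row 2: (38/3)/(11/3) = 38/11; row 3: 11/1 = 11; row 4: entry -2/3 ≤ 0. Minimum is 5/2 at row 1 (x2 leaves); pivot element 2/3.
Divide row 1 by 2/3; eliminate column x4 from the other rows.
After both pivots, the entry at the z-row, column w1 is 3.

3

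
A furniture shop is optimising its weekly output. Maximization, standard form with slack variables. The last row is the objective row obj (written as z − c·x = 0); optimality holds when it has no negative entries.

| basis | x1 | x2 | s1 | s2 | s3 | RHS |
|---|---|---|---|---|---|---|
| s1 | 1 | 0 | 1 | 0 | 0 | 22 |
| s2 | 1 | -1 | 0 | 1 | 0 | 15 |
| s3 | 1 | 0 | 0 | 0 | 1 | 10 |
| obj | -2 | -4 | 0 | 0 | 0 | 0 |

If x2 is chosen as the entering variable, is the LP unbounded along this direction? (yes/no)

yes

Every constraint-row entry in column x2 is ≤ 0, so increasing x2 is unbounded.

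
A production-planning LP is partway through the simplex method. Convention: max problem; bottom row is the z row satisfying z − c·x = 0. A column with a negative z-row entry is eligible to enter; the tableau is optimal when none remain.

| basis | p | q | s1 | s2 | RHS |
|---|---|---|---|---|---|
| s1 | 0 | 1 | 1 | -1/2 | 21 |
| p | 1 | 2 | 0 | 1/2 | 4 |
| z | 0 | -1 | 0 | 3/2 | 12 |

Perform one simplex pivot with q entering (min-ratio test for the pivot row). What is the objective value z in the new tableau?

Ratio test on column q — row 1: 21/1 = 21; row 2: 4/2 = 2. Minimum is 2 at row 2 (p leaves); pivot element 2.
Pivot on row 2; the z-row RHS becomes 12 − (-1)·2 = 14.

14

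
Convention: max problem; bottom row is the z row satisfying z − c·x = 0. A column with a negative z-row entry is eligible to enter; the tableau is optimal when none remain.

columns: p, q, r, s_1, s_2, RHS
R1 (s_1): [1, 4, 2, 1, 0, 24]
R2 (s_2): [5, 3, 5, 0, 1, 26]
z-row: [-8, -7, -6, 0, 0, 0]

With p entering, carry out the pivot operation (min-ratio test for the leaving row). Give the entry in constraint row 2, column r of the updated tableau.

1

Ratio test on column p — row 1: 24/1 = 24; row 2: 26/5 = 26/5. Minimum is 26/5 at row 2 (s_2 leaves); pivot element 5.
Divide row 2 by 5; eliminate column p from the other rows.
In the new row 2, the r entry is the old entry divided by the pivot: 5/5 = 1.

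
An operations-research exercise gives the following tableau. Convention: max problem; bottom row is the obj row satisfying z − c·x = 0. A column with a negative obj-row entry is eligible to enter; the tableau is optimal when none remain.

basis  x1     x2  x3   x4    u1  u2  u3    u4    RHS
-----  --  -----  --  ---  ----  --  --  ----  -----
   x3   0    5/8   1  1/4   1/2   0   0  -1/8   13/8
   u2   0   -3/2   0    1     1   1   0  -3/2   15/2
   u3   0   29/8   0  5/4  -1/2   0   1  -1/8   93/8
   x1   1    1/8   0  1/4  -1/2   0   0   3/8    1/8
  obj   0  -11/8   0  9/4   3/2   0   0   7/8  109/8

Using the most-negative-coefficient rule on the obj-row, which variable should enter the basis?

x2

Negative obj-row entries: x2: -11/8.
The most negative is -11/8 in column x2, so x2 enters.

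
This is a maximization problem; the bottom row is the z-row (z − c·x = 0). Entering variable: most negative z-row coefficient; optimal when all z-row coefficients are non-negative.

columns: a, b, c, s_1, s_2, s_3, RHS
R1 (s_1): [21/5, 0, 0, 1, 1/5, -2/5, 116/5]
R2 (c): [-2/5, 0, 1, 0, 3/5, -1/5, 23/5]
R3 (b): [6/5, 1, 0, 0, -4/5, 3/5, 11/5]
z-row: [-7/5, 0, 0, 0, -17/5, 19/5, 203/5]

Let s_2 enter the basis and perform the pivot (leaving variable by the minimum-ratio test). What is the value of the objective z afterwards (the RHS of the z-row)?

Ratio test on column s_2 — row 1: (116/5)/(1/5) = 116; row 2: (23/5)/(3/5) = 23/3; row 3: entry -4/5 ≤ 0. Minimum is 23/3 at row 2 (c leaves); pivot element 3/5.
Pivot on row 2; the z-row RHS becomes 203/5 − (-17/5)·(23/3) = 200/3.

200/3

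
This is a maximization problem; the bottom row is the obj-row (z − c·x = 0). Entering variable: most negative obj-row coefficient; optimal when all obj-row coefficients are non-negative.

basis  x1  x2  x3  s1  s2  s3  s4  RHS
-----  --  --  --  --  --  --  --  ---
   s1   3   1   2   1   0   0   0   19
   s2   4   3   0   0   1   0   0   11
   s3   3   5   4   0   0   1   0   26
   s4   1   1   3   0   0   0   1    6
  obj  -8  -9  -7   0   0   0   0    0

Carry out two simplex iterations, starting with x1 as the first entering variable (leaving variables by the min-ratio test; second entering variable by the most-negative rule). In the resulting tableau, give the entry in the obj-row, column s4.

Ratio test on column x1 — row 1: 19/3 = 19/3; row 2: 11/4 = 11/4; row 3: 26/3 = 26/3; row 4: 6/1 = 6. Minimum is 11/4 at row 2 (s2 leaves); pivot element 4.
Divide row 2 by 4; eliminate column x1 from the other rows.
Second iteration: most negative obj-row entry is -7 in column x3, so x3 enters.
Ratio test on column x3 — row 1: (43/4)/2 = 43/8; row 2: entry 0 ≤ 0; row 3: (71/4)/4 = 71/16; row 4: (13/4)/3 = 13/12. Minimum is 13/12 at row 4 (s4 leaves); pivot element 3.
Divide row 4 by 3; eliminate column x3 from the other rows.
After both pivots, the entry at the obj-row, column s4 is 7/3.

7/3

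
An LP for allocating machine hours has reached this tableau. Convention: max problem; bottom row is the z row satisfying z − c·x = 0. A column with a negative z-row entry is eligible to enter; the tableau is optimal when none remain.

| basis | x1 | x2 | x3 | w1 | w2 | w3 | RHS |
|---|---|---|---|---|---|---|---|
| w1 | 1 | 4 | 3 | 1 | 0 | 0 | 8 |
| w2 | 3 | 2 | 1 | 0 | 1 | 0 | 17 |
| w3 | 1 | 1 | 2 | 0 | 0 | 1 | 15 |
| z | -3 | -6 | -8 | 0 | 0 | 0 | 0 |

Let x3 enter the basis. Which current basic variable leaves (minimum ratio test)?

w1

Column x3 entries and ratios — w1: 8/3 = 8/3; w2: 17/1 = 17; w3: 15/2 = 15/2.
Smallest ratio is 8/3 in the row of w1, so w1 leaves.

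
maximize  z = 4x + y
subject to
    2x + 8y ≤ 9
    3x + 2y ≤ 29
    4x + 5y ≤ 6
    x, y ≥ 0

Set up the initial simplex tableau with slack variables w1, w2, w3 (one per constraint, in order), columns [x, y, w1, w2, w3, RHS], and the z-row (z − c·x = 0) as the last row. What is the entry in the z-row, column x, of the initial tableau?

-4

The z-row carries the negated objective coefficients: the x entry is -4.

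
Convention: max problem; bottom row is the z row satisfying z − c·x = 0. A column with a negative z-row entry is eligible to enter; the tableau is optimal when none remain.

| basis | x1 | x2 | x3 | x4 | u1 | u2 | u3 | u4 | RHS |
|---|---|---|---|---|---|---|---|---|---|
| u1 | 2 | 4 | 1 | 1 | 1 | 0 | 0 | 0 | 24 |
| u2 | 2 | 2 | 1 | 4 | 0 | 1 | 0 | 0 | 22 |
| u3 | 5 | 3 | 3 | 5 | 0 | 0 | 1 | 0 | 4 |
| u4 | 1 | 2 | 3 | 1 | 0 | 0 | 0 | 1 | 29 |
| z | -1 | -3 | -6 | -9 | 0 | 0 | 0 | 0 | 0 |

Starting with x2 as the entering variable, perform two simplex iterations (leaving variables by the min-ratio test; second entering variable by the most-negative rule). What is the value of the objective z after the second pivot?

Ratio test on column x2 — row 1: 24/4 = 6; row 2: 22/2 = 11; row 3: 4/3 = 4/3; row 4: 29/2 = 29/2. Minimum is 4/3 at row 3 (u3 leaves); pivot element 3.
Pivot on row 3; the z-row RHS becomes 0 − (-3)·(4/3) = 4.
Next entering variable (most negative z-row entry -4): x4.
Ratio test on column x4 — row 1: entry -17/3 ≤ 0; row 2: (58/3)/(2/3) = 29; row 3: (4/3)/(5/3) = 4/5; row 4: entry -7/3 ≤ 0. Minimum is 4/5 at row 3 (x2 leaves); pivot element 5/3.
After the second pivot the z-row RHS is 4 − (-4)·(4/5) = 36/5.

36/5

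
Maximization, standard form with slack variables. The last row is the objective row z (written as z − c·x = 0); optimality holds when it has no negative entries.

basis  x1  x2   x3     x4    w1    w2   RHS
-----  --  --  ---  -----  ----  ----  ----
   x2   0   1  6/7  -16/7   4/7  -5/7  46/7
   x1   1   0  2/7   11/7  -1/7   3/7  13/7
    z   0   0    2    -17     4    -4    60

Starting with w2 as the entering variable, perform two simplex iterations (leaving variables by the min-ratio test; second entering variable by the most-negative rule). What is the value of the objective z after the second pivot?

881/11

Ratio test on column w2 — row 1: entry -5/7 ≤ 0; row 2: (13/7)/(3/7) = 13/3. Minimum is 13/3 at row 2 (x1 leaves); pivot element 3/7.
Pivot on row 2; the z-row RHS becomes 60 − (-4)·(13/3) = 232/3.
Next entering variable (most negative z-row entry -7/3): x4.
Ratio test on column x4 — row 1: (29/3)/(1/3) = 29; row 2: (13/3)/(11/3) = 13/11. Minimum is 13/11 at row 2 (w2 leaves); pivot element 11/3.
After the second pivot the z-row RHS is 232/3 − (-7/3)·(13/11) = 881/11.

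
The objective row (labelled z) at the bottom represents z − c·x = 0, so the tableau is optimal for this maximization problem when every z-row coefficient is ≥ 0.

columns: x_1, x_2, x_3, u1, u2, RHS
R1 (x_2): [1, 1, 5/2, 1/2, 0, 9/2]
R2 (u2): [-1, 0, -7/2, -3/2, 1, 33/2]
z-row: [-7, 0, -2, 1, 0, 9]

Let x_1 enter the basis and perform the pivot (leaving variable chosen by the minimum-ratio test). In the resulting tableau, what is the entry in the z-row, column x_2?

7

Ratio test on column x_1 — row 1: (9/2)/1 = 9/2; row 2: entry -1 ≤ 0. Minimum is 9/2 at row 1 (x_2 leaves); pivot element 1.
Divide row 1 by 1; eliminate column x_1 from the other rows.
z-row update in column x_2: 0 − (-7)·1 = 7.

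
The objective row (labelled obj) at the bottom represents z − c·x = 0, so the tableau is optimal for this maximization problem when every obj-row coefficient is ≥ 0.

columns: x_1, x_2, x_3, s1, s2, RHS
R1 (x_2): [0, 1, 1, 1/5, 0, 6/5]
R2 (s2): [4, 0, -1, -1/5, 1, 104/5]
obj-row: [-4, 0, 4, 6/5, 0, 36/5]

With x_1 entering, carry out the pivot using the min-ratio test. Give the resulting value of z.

28

Ratio test on column x_1 — row 1: entry 0 ≤ 0; row 2: (104/5)/4 = 26/5. Minimum is 26/5 at row 2 (s2 leaves); pivot element 4.
Pivot on row 2; the obj-row RHS becomes 36/5 − (-4)·(26/5) = 28.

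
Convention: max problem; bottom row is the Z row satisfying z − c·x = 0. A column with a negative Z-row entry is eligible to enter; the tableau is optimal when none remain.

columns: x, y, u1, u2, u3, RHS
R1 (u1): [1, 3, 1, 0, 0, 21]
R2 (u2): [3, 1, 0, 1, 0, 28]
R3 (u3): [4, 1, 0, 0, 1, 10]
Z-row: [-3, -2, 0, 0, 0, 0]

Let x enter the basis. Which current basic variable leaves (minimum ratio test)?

Column x entries and ratios — u1: 21/1 = 21; u2: 28/3 = 28/3; u3: 10/4 = 5/2.
Smallest ratio is 5/2 in the row of u3, so u3 leaves.

u3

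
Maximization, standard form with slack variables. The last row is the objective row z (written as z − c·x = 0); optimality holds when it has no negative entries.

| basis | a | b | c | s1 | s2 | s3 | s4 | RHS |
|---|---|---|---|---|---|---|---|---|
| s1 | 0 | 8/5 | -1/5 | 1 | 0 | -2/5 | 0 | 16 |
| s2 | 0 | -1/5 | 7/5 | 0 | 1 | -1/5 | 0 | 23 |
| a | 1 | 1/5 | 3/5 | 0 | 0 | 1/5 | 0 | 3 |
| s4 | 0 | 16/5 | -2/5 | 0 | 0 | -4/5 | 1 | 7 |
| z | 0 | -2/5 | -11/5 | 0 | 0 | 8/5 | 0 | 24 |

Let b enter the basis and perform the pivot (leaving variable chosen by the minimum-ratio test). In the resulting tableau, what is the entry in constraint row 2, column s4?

Ratio test on column b — row 1: 16/(8/5) = 10; row 2: entry -1/5 ≤ 0; row 3: 3/(1/5) = 15; row 4: 7/(16/5) = 35/16. Minimum is 35/16 at row 4 (s4 leaves); pivot element 16/5.
Divide row 4 by 16/5; eliminate column b from the other rows.
Row 2 update in column s4: 0 − (-1/5)·(5/16) = 1/16.

1/16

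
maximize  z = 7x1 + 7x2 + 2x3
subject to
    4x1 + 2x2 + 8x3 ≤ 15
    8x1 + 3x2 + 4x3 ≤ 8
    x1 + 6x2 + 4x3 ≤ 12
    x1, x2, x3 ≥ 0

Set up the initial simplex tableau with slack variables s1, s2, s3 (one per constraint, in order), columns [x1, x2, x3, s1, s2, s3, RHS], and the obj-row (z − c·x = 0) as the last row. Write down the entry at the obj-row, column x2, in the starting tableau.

The obj-row carries the negated objective coefficients: the x2 entry is -7.

-7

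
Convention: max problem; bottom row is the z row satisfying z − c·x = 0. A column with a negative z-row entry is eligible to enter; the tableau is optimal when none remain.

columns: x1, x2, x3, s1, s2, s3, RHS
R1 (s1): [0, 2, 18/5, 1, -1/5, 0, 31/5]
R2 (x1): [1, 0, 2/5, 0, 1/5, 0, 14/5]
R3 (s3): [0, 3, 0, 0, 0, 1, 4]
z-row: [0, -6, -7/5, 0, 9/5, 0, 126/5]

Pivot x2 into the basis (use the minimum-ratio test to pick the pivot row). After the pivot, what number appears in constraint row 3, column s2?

0

Ratio test on column x2 — row 1: (31/5)/2 = 31/10; row 2: entry 0 ≤ 0; row 3: 4/3 = 4/3. Minimum is 4/3 at row 3 (s3 leaves); pivot element 3.
Divide row 3 by 3; eliminate column x2 from the other rows.
In the new row 3, the s2 entry is the old entry divided by the pivot: 0/3 = 0.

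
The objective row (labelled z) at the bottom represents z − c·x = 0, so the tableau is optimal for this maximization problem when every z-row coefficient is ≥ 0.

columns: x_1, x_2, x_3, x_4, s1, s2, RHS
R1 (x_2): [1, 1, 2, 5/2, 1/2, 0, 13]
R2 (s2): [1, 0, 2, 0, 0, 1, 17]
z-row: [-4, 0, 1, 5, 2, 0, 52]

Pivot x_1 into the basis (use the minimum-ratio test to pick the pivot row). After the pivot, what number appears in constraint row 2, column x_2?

Ratio test on column x_1 — row 1: 13/1 = 13; row 2: 17/1 = 17. Minimum is 13 at row 1 (x_2 leaves); pivot element 1.
Divide row 1 by 1; eliminate column x_1 from the other rows.
Row 2 update in column x_2: 0 − 1·1 = -1.

-1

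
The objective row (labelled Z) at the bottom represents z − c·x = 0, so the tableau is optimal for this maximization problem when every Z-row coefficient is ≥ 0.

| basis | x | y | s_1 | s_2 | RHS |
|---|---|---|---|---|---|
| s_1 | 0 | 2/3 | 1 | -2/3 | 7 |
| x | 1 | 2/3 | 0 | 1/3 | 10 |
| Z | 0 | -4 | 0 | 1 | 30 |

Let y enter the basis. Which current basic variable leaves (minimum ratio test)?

s_1

Column y entries and ratios — s_1: 7/(2/3) = 21/2; x: 10/(2/3) = 15.
Smallest ratio is 21/2 in the row of s_1, so s_1 leaves.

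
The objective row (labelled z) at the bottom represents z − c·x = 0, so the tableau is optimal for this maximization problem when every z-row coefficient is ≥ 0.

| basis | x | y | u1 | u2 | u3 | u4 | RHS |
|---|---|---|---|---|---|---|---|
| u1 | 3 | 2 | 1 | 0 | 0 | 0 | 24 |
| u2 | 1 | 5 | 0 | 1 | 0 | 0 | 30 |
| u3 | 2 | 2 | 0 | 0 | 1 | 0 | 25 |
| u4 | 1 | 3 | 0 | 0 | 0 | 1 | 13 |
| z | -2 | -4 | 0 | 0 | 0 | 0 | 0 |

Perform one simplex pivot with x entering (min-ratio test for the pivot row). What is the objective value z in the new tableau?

Ratio test on column x — row 1: 24/3 = 8; row 2: 30/1 = 30; row 3: 25/2 = 25/2; row 4: 13/1 = 13. Minimum is 8 at row 1 (u1 leaves); pivot element 3.
Pivot on row 1; the z-row RHS becomes 0 − (-2)·8 = 16.

16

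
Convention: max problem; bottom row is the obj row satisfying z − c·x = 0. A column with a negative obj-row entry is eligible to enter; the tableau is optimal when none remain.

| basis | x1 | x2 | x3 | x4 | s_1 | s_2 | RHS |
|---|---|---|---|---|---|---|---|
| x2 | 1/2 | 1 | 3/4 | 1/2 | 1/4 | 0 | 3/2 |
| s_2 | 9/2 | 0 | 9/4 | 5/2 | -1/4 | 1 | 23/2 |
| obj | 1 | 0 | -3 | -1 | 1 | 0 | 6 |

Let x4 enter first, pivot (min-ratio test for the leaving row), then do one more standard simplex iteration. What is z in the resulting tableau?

Ratio test on column x4 — row 1: (3/2)/(1/2) = 3; row 2: (23/2)/(5/2) = 23/5. Minimum is 3 at row 1 (x2 leaves); pivot element 1/2.
Pivot on row 1; the obj-row RHS becomes 6 − (-1)·3 = 9.
Next entering variable (most negative obj-row entry -3/2): x3.
Ratio test on column x3 — row 1: 3/(3/2) = 2; row 2: entry -3/2 ≤ 0. Minimum is 2 at row 1 (x4 leaves); pivot element 3/2.
After the second pivot the obj-row RHS is 9 − (-3/2)·2 = 12.

12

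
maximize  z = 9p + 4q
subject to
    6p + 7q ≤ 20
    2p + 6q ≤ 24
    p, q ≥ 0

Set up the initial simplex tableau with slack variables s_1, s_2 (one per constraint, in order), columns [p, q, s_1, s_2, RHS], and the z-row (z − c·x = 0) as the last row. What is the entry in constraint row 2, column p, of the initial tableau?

2

Constraint 2 has coefficient 2 on p.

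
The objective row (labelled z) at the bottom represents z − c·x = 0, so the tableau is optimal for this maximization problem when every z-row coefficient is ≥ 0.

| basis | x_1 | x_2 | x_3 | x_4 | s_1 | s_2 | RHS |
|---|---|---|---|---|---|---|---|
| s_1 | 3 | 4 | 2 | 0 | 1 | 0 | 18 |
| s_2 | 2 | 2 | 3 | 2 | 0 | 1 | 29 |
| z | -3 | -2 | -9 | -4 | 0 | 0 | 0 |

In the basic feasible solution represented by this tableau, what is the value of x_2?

x_2 is not in the basis, so in the current basic feasible solution x_2 = 0.

0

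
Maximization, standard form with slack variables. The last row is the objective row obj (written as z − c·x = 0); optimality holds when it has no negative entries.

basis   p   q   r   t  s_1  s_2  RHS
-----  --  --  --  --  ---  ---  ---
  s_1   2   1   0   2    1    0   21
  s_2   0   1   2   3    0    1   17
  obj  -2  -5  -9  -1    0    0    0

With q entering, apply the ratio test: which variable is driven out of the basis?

s_2

Column q entries and ratios — s_1: 21/1 = 21; s_2: 17/1 = 17.
Smallest ratio is 17 in the row of s_2, so s_2 leaves.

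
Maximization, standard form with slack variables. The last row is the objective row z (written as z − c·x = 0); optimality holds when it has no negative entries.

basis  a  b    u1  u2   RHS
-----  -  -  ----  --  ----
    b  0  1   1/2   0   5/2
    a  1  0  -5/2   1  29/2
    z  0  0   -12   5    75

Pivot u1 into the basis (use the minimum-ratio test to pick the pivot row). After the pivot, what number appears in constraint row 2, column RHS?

Ratio test on column u1 — row 1: (5/2)/(1/2) = 5; row 2: entry -5/2 ≤ 0. Minimum is 5 at row 1 (b leaves); pivot element 1/2.
Divide row 1 by 1/2; eliminate column u1 from the other rows.
Row 2 update in column RHS: 29/2 − (-5/2)·5 = 27.

27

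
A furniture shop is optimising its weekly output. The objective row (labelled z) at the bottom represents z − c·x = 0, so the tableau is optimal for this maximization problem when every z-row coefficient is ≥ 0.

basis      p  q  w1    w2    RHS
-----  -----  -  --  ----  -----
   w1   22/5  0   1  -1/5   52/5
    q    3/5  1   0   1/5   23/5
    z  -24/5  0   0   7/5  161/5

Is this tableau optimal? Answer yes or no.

The z-row has a negative entry -24/5 in column p, so it is not optimal.

no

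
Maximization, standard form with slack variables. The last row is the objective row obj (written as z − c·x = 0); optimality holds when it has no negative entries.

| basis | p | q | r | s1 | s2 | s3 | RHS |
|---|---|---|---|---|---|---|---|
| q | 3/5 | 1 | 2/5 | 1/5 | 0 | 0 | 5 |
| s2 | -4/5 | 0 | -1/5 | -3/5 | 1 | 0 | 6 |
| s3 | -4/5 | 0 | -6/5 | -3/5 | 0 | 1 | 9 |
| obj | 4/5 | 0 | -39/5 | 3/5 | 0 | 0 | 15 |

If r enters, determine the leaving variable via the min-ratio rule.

q

Column r entries and ratios — q: 5/(2/5) = 25/2; s2: -1/5 ≤ 0, skip; s3: -6/5 ≤ 0, skip.
Smallest ratio is 25/2 in the row of q, so q leaves.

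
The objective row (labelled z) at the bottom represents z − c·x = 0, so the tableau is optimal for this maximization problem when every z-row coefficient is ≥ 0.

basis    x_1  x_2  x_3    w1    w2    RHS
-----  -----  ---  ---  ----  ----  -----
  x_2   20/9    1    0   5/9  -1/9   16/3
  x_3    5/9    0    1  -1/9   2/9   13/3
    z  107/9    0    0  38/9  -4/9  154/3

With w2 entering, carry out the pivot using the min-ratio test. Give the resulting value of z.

Ratio test on column w2 — row 1: entry -1/9 ≤ 0; row 2: (13/3)/(2/9) = 39/2. Minimum is 39/2 at row 2 (x_3 leaves); pivot element 2/9.
Pivot on row 2; the z-row RHS becomes 154/3 − (-4/9)·(39/2) = 60.

60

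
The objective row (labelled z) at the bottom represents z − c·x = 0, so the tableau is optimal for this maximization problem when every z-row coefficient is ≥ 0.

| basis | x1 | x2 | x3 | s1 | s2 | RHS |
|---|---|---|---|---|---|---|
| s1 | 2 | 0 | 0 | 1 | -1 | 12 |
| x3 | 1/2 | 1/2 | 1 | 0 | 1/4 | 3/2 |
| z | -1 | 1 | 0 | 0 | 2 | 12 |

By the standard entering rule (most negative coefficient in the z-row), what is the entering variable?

Negative z-row entries: x1: -1.
The most negative is -1 in column x1, so x1 enters.

x1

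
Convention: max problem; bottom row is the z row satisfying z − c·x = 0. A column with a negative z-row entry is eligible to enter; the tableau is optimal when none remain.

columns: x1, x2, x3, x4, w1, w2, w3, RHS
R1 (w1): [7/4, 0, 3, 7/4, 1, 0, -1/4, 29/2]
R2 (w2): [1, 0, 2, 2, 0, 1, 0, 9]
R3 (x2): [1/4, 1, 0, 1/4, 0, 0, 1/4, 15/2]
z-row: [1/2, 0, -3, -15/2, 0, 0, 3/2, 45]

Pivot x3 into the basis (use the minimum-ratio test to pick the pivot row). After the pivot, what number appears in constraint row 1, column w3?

Ratio test on column x3 — row 1: (29/2)/3 = 29/6; row 2: 9/2 = 9/2; row 3: entry 0 ≤ 0. Minimum is 9/2 at row 2 (w2 leaves); pivot element 2.
Divide row 2 by 2; eliminate column x3 from the other rows.
Row 1 update in column w3: -1/4 − 3·0 = -1/4.

-1/4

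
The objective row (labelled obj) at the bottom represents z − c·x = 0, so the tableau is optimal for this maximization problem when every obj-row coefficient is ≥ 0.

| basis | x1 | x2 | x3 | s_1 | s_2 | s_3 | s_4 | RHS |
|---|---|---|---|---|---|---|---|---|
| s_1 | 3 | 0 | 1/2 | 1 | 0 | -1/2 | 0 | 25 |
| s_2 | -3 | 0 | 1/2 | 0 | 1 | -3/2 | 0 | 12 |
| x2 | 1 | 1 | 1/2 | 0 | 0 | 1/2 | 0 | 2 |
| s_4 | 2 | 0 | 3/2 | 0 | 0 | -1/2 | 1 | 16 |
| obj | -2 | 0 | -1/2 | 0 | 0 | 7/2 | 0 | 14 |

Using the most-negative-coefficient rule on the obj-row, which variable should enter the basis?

Negative obj-row entries: x1: -2, x3: -1/2.
The most negative is -2 in column x1, so x1 enters.

x1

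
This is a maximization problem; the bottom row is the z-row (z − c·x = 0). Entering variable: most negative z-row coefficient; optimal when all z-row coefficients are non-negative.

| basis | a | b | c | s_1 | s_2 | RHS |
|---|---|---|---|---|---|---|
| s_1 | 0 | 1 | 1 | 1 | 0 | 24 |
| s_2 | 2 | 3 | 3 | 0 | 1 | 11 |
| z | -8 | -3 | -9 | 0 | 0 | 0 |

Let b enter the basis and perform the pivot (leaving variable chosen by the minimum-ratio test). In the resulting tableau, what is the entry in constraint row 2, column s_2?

Ratio test on column b — row 1: 24/1 = 24; row 2: 11/3 = 11/3. Minimum is 11/3 at row 2 (s_2 leaves); pivot element 3.
Divide row 2 by 3; eliminate column b from the other rows.
In the new row 2, the s_2 entry is the old entry divided by the pivot: 1/3 = 1/3.

1/3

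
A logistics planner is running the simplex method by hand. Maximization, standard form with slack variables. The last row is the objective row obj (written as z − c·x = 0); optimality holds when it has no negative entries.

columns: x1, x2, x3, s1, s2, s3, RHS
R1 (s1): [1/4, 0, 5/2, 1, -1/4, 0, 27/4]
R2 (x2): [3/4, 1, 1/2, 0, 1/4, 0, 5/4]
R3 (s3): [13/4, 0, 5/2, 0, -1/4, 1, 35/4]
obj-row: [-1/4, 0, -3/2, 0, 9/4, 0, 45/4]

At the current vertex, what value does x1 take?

0

x1 is not in the basis, so in the current basic feasible solution x1 = 0.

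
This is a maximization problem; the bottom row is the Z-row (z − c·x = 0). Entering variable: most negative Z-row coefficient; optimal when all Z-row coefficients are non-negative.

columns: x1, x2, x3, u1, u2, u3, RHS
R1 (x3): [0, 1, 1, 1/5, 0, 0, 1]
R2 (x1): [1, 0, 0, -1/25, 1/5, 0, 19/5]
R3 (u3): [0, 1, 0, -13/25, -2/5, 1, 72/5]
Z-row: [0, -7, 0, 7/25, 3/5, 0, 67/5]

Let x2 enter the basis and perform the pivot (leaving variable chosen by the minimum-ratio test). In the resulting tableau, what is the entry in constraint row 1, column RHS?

1

Ratio test on column x2 — row 1: 1/1 = 1; row 2: entry 0 ≤ 0; row 3: (72/5)/1 = 72/5. Minimum is 1 at row 1 (x3 leaves); pivot element 1.
Divide row 1 by 1; eliminate column x2 from the other rows.
In the new row 1, the RHS entry is the old entry divided by the pivot: 1/1 = 1.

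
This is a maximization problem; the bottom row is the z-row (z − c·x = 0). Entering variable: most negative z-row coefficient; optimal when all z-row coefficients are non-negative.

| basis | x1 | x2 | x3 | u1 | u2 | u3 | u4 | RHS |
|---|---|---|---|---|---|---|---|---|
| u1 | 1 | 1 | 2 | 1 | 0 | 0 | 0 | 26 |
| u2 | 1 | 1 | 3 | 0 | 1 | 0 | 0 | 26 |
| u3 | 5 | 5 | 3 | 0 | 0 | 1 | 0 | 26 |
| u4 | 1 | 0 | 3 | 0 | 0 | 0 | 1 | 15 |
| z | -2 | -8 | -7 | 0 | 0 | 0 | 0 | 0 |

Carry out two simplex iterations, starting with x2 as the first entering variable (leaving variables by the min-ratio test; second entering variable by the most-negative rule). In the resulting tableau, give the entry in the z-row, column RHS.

Ratio test on column x2 — row 1: 26/1 = 26; row 2: 26/1 = 26; row 3: 26/5 = 26/5; row 4: entry 0 ≤ 0. Minimum is 26/5 at row 3 (u3 leaves); pivot element 5.
Divide row 3 by 5; eliminate column x2 from the other rows.
Second iteration: most negative z-row entry is -11/5 in column x3, so x3 enters.
Ratio test on column x3 — row 1: (104/5)/(7/5) = 104/7; row 2: (104/5)/(12/5) = 26/3; row 3: (26/5)/(3/5) = 26/3; row 4: 15/3 = 5. Minimum is 5 at row 4 (u4 leaves); pivot element 3.
Divide row 4 by 3; eliminate column x3 from the other rows.
After both pivots, the entry at the z-row, column RHS is 263/5.

263/5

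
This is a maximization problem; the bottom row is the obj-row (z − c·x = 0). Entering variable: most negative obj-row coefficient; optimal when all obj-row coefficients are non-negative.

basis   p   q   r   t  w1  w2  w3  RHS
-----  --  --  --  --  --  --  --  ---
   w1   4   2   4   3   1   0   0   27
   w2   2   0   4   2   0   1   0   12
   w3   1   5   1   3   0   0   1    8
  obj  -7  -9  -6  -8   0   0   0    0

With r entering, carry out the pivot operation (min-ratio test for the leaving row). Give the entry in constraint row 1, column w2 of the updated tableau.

-1

Ratio test on column r — row 1: 27/4 = 27/4; row 2: 12/4 = 3; row 3: 8/1 = 8. Minimum is 3 at row 2 (w2 leaves); pivot element 4.
Divide row 2 by 4; eliminate column r from the other rows.
Row 1 update in column w2: 0 − 4·(1/4) = -1.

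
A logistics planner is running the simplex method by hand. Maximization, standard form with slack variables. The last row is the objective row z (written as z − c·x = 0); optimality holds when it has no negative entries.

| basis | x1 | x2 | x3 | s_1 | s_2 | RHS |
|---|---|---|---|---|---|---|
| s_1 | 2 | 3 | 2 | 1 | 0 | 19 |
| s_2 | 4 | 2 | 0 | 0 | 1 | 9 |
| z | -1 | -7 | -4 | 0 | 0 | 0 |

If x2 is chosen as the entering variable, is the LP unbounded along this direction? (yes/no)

no

Column x2 has positive entries in row(s) 1, 2, so the ratio test bounds it — not unbounded.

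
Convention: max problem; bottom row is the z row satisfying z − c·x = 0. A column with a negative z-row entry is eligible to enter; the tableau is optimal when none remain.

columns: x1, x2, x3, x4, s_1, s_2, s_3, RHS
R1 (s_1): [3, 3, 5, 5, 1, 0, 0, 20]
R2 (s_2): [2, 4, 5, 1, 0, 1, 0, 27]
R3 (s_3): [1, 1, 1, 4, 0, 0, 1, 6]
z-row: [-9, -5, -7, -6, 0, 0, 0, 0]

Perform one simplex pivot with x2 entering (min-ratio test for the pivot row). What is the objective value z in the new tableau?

30

Ratio test on column x2 — row 1: 20/3 = 20/3; row 2: 27/4 = 27/4; row 3: 6/1 = 6. Minimum is 6 at row 3 (s_3 leaves); pivot element 1.
Pivot on row 3; the z-row RHS becomes 0 − (-5)·6 = 30.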